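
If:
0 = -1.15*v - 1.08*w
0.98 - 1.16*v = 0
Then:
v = 0.84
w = -0.90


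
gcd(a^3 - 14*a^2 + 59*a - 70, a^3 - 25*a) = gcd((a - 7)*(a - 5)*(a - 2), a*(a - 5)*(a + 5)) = a - 5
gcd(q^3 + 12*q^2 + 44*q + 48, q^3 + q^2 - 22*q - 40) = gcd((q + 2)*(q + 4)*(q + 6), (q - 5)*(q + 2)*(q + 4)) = q^2 + 6*q + 8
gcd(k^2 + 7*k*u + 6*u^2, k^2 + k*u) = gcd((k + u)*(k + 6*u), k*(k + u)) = k + u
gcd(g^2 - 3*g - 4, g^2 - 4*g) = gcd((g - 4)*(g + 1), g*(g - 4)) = g - 4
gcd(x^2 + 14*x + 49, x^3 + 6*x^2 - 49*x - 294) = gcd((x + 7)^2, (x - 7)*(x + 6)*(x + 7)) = x + 7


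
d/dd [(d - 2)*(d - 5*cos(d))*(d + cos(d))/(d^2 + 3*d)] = (d*(d + 3)*((2 - d)*(d - 5*cos(d))*(sin(d) - 1) + (d - 2)*(d + cos(d))*(5*sin(d) + 1) + (d - 5*cos(d))*(d + cos(d))) - (d - 2)*(d - 5*cos(d))*(d + cos(d))*(2*d + 3))/(d^2*(d + 3)^2)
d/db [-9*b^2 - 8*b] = -18*b - 8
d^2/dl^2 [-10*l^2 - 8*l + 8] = -20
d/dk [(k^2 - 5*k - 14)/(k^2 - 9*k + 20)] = 2*(-2*k^2 + 34*k - 113)/(k^4 - 18*k^3 + 121*k^2 - 360*k + 400)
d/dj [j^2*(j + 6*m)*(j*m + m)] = j*m*(4*j^2 + 18*j*m + 3*j + 12*m)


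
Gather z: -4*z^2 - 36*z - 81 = -4*z^2 - 36*z - 81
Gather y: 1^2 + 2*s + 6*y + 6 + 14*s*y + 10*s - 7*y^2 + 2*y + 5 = 12*s - 7*y^2 + y*(14*s + 8) + 12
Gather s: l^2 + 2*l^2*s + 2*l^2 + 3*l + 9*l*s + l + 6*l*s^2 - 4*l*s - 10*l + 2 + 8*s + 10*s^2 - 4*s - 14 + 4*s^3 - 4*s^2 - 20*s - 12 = 3*l^2 - 6*l + 4*s^3 + s^2*(6*l + 6) + s*(2*l^2 + 5*l - 16) - 24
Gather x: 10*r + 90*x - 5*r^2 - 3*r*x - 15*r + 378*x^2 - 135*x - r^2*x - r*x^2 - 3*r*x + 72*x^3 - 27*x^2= -5*r^2 - 5*r + 72*x^3 + x^2*(351 - r) + x*(-r^2 - 6*r - 45)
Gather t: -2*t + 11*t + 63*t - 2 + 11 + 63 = 72*t + 72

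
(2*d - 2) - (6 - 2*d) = 4*d - 8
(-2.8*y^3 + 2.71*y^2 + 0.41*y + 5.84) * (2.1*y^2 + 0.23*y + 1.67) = -5.88*y^5 + 5.047*y^4 - 3.1917*y^3 + 16.884*y^2 + 2.0279*y + 9.7528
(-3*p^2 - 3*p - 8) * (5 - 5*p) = 15*p^3 + 25*p - 40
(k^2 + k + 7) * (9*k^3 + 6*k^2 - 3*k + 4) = 9*k^5 + 15*k^4 + 66*k^3 + 43*k^2 - 17*k + 28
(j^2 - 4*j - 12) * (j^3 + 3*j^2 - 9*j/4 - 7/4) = j^5 - j^4 - 105*j^3/4 - 115*j^2/4 + 34*j + 21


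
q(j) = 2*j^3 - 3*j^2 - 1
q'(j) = 6*j^2 - 6*j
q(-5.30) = -383.02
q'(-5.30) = 200.34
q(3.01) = 26.36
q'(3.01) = 36.30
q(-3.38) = -112.50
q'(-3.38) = 88.83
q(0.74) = -1.83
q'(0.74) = -1.15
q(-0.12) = -1.05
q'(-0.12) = 0.81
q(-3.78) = -151.89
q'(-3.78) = 108.41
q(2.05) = 3.62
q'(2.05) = 12.92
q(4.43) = 114.00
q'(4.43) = 91.17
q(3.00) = 26.00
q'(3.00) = 36.00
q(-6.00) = -541.00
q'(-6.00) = 252.00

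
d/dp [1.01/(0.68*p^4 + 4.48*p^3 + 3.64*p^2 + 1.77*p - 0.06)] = (-2.7472*p^3 - 13.5744*p^2 - 7.3528*p - 1.7877)/(0.68*p^4 + 4.48*p^3 + 3.64*p^2 + 1.77*p - 0.06)^2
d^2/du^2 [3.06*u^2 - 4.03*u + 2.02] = 6.12000000000000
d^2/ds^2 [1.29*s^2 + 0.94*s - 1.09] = 2.58000000000000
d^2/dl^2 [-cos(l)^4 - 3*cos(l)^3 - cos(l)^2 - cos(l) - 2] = 13*cos(l)/4 + 4*cos(2*l)^2 + 4*cos(2*l) + 27*cos(3*l)/4 - 2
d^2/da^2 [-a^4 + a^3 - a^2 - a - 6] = -12*a^2 + 6*a - 2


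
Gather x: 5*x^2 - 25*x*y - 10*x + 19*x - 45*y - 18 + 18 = 5*x^2 + x*(9 - 25*y) - 45*y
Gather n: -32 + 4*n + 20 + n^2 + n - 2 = n^2 + 5*n - 14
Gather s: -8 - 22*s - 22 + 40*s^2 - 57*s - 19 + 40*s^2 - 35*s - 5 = 80*s^2 - 114*s - 54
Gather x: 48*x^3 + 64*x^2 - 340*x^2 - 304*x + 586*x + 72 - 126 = 48*x^3 - 276*x^2 + 282*x - 54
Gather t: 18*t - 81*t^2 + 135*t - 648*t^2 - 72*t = -729*t^2 + 81*t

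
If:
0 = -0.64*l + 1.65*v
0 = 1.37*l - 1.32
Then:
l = 0.96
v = 0.37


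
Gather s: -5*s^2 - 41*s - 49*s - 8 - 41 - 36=-5*s^2 - 90*s - 85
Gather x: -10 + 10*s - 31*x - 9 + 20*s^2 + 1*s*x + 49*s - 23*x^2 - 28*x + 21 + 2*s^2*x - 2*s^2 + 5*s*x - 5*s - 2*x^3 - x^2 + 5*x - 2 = 18*s^2 + 54*s - 2*x^3 - 24*x^2 + x*(2*s^2 + 6*s - 54)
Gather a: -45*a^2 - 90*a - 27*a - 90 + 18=-45*a^2 - 117*a - 72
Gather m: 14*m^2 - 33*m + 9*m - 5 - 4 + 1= 14*m^2 - 24*m - 8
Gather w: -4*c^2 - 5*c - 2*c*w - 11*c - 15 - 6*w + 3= -4*c^2 - 16*c + w*(-2*c - 6) - 12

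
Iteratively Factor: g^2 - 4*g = (g - 4)*(g)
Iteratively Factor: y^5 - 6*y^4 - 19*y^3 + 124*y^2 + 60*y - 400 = (y - 2)*(y^4 - 4*y^3 - 27*y^2 + 70*y + 200) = (y - 5)*(y - 2)*(y^3 + y^2 - 22*y - 40) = (y - 5)^2*(y - 2)*(y^2 + 6*y + 8) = (y - 5)^2*(y - 2)*(y + 4)*(y + 2)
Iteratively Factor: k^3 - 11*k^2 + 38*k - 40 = (k - 4)*(k^2 - 7*k + 10) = (k - 4)*(k - 2)*(k - 5)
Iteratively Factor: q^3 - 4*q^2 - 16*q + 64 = (q + 4)*(q^2 - 8*q + 16) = (q - 4)*(q + 4)*(q - 4)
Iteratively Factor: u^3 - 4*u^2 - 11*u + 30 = (u - 2)*(u^2 - 2*u - 15) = (u - 5)*(u - 2)*(u + 3)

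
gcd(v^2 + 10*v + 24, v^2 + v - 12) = v + 4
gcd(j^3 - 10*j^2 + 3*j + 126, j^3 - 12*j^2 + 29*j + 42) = j^2 - 13*j + 42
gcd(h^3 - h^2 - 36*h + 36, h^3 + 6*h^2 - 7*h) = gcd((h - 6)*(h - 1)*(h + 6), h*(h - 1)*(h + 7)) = h - 1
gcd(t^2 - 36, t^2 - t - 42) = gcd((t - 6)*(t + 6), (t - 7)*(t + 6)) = t + 6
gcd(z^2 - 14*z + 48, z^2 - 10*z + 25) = 1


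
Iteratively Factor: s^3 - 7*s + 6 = (s - 2)*(s^2 + 2*s - 3) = (s - 2)*(s + 3)*(s - 1)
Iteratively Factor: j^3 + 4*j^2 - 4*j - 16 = (j - 2)*(j^2 + 6*j + 8) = (j - 2)*(j + 4)*(j + 2)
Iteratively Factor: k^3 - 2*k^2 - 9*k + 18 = (k + 3)*(k^2 - 5*k + 6) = (k - 2)*(k + 3)*(k - 3)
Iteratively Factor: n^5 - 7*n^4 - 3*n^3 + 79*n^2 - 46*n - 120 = (n - 4)*(n^4 - 3*n^3 - 15*n^2 + 19*n + 30) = (n - 4)*(n - 2)*(n^3 - n^2 - 17*n - 15) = (n - 4)*(n - 2)*(n + 3)*(n^2 - 4*n - 5) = (n - 4)*(n - 2)*(n + 1)*(n + 3)*(n - 5)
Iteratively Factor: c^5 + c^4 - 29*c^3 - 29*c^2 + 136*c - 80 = (c - 1)*(c^4 + 2*c^3 - 27*c^2 - 56*c + 80) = (c - 1)^2*(c^3 + 3*c^2 - 24*c - 80) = (c - 5)*(c - 1)^2*(c^2 + 8*c + 16) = (c - 5)*(c - 1)^2*(c + 4)*(c + 4)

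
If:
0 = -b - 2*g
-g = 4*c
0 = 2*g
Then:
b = 0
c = 0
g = 0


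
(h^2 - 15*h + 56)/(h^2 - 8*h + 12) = (h^2 - 15*h + 56)/(h^2 - 8*h + 12)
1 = 1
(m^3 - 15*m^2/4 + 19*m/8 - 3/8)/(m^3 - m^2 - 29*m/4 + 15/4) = (4*m - 1)/(2*(2*m + 5))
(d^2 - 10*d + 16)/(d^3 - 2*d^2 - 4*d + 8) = (d - 8)/(d^2 - 4)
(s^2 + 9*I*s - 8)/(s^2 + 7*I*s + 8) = (s + I)/(s - I)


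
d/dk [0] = 0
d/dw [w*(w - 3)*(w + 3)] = 3*w^2 - 9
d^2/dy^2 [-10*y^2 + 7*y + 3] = -20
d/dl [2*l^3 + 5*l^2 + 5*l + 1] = 6*l^2 + 10*l + 5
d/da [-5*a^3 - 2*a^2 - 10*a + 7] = -15*a^2 - 4*a - 10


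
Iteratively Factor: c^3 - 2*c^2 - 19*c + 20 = (c - 5)*(c^2 + 3*c - 4) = (c - 5)*(c + 4)*(c - 1)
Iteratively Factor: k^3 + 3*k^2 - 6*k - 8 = (k + 1)*(k^2 + 2*k - 8) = (k - 2)*(k + 1)*(k + 4)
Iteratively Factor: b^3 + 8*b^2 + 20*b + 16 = (b + 2)*(b^2 + 6*b + 8) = (b + 2)*(b + 4)*(b + 2)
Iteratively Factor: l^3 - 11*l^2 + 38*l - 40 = (l - 5)*(l^2 - 6*l + 8) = (l - 5)*(l - 2)*(l - 4)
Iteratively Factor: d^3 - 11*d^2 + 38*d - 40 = (d - 2)*(d^2 - 9*d + 20) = (d - 5)*(d - 2)*(d - 4)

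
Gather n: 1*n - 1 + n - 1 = 2*n - 2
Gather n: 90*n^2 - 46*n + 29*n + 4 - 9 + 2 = 90*n^2 - 17*n - 3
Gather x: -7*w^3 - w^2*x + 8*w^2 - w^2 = -7*w^3 - w^2*x + 7*w^2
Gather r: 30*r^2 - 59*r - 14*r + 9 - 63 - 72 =30*r^2 - 73*r - 126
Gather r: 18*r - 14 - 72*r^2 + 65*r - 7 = -72*r^2 + 83*r - 21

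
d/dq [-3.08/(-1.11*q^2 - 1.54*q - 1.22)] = (-6.8376*q - 4.7432)/(1.11*q^2 + 1.54*q + 1.22)^2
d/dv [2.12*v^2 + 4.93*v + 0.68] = 4.24*v + 4.93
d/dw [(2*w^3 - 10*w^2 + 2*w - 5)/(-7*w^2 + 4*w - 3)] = 2*(-7*w^4 + 8*w^3 - 22*w^2 - 5*w + 7)/(49*w^4 - 56*w^3 + 58*w^2 - 24*w + 9)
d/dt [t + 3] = 1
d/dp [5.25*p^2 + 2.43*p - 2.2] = 10.5*p + 2.43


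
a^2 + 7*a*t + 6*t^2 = (a + t)*(a + 6*t)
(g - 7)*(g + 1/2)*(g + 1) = g^3 - 11*g^2/2 - 10*g - 7/2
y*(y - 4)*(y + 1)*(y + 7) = y^4 + 4*y^3 - 25*y^2 - 28*y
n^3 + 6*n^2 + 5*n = n*(n + 1)*(n + 5)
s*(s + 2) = s^2 + 2*s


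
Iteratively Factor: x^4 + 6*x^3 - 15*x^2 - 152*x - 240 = (x + 3)*(x^3 + 3*x^2 - 24*x - 80) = (x + 3)*(x + 4)*(x^2 - x - 20) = (x - 5)*(x + 3)*(x + 4)*(x + 4)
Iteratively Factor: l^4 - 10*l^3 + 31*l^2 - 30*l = (l - 3)*(l^3 - 7*l^2 + 10*l) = l*(l - 3)*(l^2 - 7*l + 10) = l*(l - 3)*(l - 2)*(l - 5)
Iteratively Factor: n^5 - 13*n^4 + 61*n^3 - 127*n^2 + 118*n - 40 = (n - 5)*(n^4 - 8*n^3 + 21*n^2 - 22*n + 8) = (n - 5)*(n - 4)*(n^3 - 4*n^2 + 5*n - 2) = (n - 5)*(n - 4)*(n - 2)*(n^2 - 2*n + 1) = (n - 5)*(n - 4)*(n - 2)*(n - 1)*(n - 1)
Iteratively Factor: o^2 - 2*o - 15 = (o + 3)*(o - 5)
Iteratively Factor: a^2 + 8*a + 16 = (a + 4)*(a + 4)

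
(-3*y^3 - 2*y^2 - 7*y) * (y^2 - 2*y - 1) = -3*y^5 + 4*y^4 + 16*y^2 + 7*y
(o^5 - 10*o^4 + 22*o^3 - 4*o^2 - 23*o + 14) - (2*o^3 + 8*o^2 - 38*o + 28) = o^5 - 10*o^4 + 20*o^3 - 12*o^2 + 15*o - 14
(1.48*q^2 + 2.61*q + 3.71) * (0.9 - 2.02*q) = -2.9896*q^3 - 3.9402*q^2 - 5.1452*q + 3.339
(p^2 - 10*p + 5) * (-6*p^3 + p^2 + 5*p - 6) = -6*p^5 + 61*p^4 - 35*p^3 - 51*p^2 + 85*p - 30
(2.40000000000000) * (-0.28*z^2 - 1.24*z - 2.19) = -0.672*z^2 - 2.976*z - 5.256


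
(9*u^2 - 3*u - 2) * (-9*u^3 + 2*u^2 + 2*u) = -81*u^5 + 45*u^4 + 30*u^3 - 10*u^2 - 4*u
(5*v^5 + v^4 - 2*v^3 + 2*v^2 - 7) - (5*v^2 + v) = 5*v^5 + v^4 - 2*v^3 - 3*v^2 - v - 7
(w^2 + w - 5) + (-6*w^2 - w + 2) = -5*w^2 - 3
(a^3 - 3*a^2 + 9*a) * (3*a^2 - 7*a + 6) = 3*a^5 - 16*a^4 + 54*a^3 - 81*a^2 + 54*a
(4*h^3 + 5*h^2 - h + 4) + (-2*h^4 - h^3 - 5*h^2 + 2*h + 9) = -2*h^4 + 3*h^3 + h + 13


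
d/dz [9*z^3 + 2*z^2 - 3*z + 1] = 27*z^2 + 4*z - 3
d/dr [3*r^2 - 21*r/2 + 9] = 6*r - 21/2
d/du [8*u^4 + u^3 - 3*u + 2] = 32*u^3 + 3*u^2 - 3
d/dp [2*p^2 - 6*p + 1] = 4*p - 6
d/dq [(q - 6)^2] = 2*q - 12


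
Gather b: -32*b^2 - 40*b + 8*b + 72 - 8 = -32*b^2 - 32*b + 64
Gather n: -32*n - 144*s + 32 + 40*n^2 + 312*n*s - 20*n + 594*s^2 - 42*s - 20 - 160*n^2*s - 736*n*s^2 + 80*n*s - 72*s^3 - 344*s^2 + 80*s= n^2*(40 - 160*s) + n*(-736*s^2 + 392*s - 52) - 72*s^3 + 250*s^2 - 106*s + 12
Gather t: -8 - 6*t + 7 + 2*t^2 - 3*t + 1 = 2*t^2 - 9*t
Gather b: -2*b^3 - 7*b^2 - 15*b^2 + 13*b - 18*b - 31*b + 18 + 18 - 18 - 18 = -2*b^3 - 22*b^2 - 36*b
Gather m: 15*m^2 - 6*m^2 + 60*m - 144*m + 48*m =9*m^2 - 36*m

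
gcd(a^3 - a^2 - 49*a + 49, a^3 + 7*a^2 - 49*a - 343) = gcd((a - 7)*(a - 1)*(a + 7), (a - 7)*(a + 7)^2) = a^2 - 49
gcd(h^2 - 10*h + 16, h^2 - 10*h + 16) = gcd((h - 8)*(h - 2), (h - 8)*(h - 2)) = h^2 - 10*h + 16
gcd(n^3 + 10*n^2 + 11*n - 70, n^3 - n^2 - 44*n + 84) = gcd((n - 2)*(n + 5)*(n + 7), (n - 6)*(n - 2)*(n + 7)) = n^2 + 5*n - 14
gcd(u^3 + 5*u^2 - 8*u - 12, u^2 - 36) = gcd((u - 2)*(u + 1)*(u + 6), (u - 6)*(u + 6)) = u + 6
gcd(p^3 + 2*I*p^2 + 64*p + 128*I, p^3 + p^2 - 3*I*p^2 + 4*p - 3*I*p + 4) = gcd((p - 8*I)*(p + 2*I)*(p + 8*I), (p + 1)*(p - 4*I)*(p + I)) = 1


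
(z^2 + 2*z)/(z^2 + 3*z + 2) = z/(z + 1)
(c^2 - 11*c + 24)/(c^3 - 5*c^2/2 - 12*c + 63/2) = 2*(c - 8)/(2*c^2 + c - 21)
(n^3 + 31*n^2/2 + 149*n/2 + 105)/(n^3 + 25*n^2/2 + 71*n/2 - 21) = (2*n + 5)/(2*n - 1)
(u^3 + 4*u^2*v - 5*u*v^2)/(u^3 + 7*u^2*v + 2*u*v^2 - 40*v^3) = u*(u - v)/(u^2 + 2*u*v - 8*v^2)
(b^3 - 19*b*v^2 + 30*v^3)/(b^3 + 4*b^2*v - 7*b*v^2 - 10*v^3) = (b - 3*v)/(b + v)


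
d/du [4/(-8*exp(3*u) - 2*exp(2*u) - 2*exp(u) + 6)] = (24*exp(2*u) + 4*exp(u) + 2)*exp(u)/(4*exp(3*u) + exp(2*u) + exp(u) - 3)^2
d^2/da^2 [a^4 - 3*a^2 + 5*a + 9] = 12*a^2 - 6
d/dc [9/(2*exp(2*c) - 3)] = -36*exp(2*c)/(2*exp(2*c) - 3)^2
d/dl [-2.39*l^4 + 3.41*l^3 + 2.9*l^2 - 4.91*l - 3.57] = -9.56*l^3 + 10.23*l^2 + 5.8*l - 4.91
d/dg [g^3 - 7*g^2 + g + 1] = 3*g^2 - 14*g + 1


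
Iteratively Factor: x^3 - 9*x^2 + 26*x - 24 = (x - 4)*(x^2 - 5*x + 6) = (x - 4)*(x - 2)*(x - 3)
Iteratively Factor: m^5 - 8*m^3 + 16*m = (m + 2)*(m^4 - 2*m^3 - 4*m^2 + 8*m) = m*(m + 2)*(m^3 - 2*m^2 - 4*m + 8) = m*(m + 2)^2*(m^2 - 4*m + 4) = m*(m - 2)*(m + 2)^2*(m - 2)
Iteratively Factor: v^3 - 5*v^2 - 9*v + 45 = (v - 5)*(v^2 - 9) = (v - 5)*(v + 3)*(v - 3)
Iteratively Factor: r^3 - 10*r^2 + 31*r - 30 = (r - 5)*(r^2 - 5*r + 6) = (r - 5)*(r - 2)*(r - 3)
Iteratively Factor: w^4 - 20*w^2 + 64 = (w - 2)*(w^3 + 2*w^2 - 16*w - 32) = (w - 4)*(w - 2)*(w^2 + 6*w + 8) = (w - 4)*(w - 2)*(w + 2)*(w + 4)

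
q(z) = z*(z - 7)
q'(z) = 2*z - 7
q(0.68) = -4.30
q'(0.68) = -5.64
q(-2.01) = 18.11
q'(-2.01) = -11.02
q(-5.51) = 68.93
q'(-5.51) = -18.02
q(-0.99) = 7.91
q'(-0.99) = -8.98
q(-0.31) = 2.27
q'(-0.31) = -7.62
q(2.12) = -10.35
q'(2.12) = -2.76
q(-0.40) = 2.96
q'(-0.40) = -7.80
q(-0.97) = 7.73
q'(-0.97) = -8.94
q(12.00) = 60.00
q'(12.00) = 17.00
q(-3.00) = 30.00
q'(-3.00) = -13.00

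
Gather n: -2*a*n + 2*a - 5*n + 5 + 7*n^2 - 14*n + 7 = 2*a + 7*n^2 + n*(-2*a - 19) + 12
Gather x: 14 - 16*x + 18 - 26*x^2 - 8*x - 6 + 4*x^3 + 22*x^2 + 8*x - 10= 4*x^3 - 4*x^2 - 16*x + 16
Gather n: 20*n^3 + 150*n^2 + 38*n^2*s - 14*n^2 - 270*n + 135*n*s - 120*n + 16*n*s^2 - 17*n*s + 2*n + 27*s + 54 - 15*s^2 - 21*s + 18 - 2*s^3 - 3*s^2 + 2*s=20*n^3 + n^2*(38*s + 136) + n*(16*s^2 + 118*s - 388) - 2*s^3 - 18*s^2 + 8*s + 72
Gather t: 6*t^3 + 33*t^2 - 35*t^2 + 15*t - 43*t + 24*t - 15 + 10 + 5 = 6*t^3 - 2*t^2 - 4*t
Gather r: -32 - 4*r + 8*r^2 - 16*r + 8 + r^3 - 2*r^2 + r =r^3 + 6*r^2 - 19*r - 24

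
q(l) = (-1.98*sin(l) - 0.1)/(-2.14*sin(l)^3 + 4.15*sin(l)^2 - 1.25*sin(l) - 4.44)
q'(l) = (-1.98*sin(l) - 0.1)*(6.42*sin(l)^2*cos(l) - 8.3*sin(l)*cos(l) + 1.25*cos(l))/(-2.14*sin(l)^3 + 4.15*sin(l)^2 - 1.25*sin(l) - 4.44)^2 - 1.98*cos(l)/(-2.14*sin(l)^3 + 4.15*sin(l)^2 - 1.25*sin(l) - 4.44) = (-8.4744*sin(l)^3 + 7.575*sin(l)^2 + 0.83*sin(l) + 8.6662)*cos(l)/(4.5796*sin(l)^6 - 17.762*sin(l)^5 + 22.5725*sin(l)^4 + 8.6282*sin(l)^3 - 35.2895*sin(l)^2 + 11.1*sin(l) + 19.7136)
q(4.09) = 3.26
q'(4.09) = -47.70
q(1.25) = 0.53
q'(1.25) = 0.21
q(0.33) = 0.17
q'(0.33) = 0.44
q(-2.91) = -0.09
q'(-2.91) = -0.57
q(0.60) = 0.29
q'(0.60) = 0.47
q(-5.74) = 0.26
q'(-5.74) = 0.47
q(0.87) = 0.41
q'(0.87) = 0.42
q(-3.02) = -0.03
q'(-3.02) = -0.48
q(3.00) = 0.08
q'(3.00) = -0.43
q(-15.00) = -0.93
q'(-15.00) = -6.30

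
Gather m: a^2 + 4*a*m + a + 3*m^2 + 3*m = a^2 + a + 3*m^2 + m*(4*a + 3)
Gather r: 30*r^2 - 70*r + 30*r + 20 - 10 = 30*r^2 - 40*r + 10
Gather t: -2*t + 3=3 - 2*t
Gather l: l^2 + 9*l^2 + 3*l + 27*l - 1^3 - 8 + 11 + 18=10*l^2 + 30*l + 20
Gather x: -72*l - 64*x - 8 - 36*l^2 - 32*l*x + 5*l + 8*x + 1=-36*l^2 - 67*l + x*(-32*l - 56) - 7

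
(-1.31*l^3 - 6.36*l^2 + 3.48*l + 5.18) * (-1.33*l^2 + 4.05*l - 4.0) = 1.7423*l^5 + 3.1533*l^4 - 25.1464*l^3 + 32.6446*l^2 + 7.059*l - 20.72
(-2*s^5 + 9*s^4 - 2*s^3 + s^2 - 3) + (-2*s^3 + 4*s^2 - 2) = -2*s^5 + 9*s^4 - 4*s^3 + 5*s^2 - 5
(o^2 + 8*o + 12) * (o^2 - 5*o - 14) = o^4 + 3*o^3 - 42*o^2 - 172*o - 168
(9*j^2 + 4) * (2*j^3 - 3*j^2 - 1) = 18*j^5 - 27*j^4 + 8*j^3 - 21*j^2 - 4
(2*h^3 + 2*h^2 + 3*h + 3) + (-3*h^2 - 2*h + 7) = 2*h^3 - h^2 + h + 10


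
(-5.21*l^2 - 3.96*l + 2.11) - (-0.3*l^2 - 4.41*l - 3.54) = -4.91*l^2 + 0.45*l + 5.65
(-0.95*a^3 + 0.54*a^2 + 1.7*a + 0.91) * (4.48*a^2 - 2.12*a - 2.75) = -4.256*a^5 + 4.4332*a^4 + 9.0837*a^3 - 1.0122*a^2 - 6.6042*a - 2.5025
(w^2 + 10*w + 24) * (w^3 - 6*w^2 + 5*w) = w^5 + 4*w^4 - 31*w^3 - 94*w^2 + 120*w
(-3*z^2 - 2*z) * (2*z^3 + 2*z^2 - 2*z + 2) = -6*z^5 - 10*z^4 + 2*z^3 - 2*z^2 - 4*z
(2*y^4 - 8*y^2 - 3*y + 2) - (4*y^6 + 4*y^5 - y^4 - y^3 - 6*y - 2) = -4*y^6 - 4*y^5 + 3*y^4 + y^3 - 8*y^2 + 3*y + 4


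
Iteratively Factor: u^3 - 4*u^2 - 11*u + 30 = (u + 3)*(u^2 - 7*u + 10) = (u - 5)*(u + 3)*(u - 2)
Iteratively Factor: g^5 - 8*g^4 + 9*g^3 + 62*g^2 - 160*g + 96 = (g - 1)*(g^4 - 7*g^3 + 2*g^2 + 64*g - 96) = (g - 4)*(g - 1)*(g^3 - 3*g^2 - 10*g + 24) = (g - 4)*(g - 1)*(g + 3)*(g^2 - 6*g + 8) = (g - 4)^2*(g - 1)*(g + 3)*(g - 2)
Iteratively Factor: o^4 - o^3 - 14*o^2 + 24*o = (o - 3)*(o^3 + 2*o^2 - 8*o) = o*(o - 3)*(o^2 + 2*o - 8) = o*(o - 3)*(o + 4)*(o - 2)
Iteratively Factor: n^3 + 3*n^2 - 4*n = (n - 1)*(n^2 + 4*n) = (n - 1)*(n + 4)*(n)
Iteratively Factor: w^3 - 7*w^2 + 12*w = (w - 3)*(w^2 - 4*w) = (w - 4)*(w - 3)*(w)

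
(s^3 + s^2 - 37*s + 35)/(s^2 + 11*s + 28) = (s^2 - 6*s + 5)/(s + 4)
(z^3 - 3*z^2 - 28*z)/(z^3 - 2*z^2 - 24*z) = (z - 7)/(z - 6)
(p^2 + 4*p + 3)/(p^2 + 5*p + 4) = (p + 3)/(p + 4)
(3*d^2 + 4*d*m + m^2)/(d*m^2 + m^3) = (3*d + m)/m^2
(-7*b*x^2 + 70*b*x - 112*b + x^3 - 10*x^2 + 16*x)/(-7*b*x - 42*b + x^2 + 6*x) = (x^2 - 10*x + 16)/(x + 6)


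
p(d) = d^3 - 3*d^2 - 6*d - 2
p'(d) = 3*d^2 - 6*d - 6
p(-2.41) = -18.96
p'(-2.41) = 25.88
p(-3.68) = -70.38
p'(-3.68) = 56.71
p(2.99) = -20.03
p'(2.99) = 2.88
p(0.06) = -2.37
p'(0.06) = -6.35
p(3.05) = -19.83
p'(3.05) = 3.61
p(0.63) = -6.72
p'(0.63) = -8.59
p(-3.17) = -44.98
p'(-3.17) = 43.17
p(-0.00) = -2.00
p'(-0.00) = -6.00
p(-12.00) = -2090.00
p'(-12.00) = 498.00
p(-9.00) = -920.00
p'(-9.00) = 291.00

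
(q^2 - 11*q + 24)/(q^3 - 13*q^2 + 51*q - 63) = (q - 8)/(q^2 - 10*q + 21)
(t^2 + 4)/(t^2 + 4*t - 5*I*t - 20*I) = (t^2 + 4)/(t^2 + t*(4 - 5*I) - 20*I)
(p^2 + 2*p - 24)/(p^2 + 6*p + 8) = (p^2 + 2*p - 24)/(p^2 + 6*p + 8)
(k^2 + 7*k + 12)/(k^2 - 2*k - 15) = (k + 4)/(k - 5)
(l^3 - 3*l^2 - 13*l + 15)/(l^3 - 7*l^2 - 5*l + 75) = (l - 1)/(l - 5)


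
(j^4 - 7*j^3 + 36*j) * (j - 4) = j^5 - 11*j^4 + 28*j^3 + 36*j^2 - 144*j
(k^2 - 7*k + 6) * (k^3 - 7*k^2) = k^5 - 14*k^4 + 55*k^3 - 42*k^2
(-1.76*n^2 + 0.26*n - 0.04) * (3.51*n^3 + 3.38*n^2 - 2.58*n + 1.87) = -6.1776*n^5 - 5.0362*n^4 + 5.2792*n^3 - 4.0972*n^2 + 0.5894*n - 0.0748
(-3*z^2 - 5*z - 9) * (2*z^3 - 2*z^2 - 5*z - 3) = -6*z^5 - 4*z^4 + 7*z^3 + 52*z^2 + 60*z + 27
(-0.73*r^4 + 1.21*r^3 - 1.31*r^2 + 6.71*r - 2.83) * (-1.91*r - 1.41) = 1.3943*r^5 - 1.2818*r^4 + 0.796*r^3 - 10.969*r^2 - 4.0558*r + 3.9903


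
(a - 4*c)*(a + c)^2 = a^3 - 2*a^2*c - 7*a*c^2 - 4*c^3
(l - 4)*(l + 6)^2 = l^3 + 8*l^2 - 12*l - 144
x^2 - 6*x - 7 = (x - 7)*(x + 1)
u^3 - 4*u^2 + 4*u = u*(u - 2)^2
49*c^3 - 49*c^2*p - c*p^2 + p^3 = (-7*c + p)*(-c + p)*(7*c + p)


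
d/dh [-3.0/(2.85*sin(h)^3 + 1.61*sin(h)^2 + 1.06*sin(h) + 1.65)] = (25.65*sin(h)^2 + 9.66*sin(h) + 3.18)*cos(h)/(2.85*sin(h)^3 + 1.61*sin(h)^2 + 1.06*sin(h) + 1.65)^2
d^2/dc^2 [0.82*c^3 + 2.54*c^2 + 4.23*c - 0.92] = 4.92*c + 5.08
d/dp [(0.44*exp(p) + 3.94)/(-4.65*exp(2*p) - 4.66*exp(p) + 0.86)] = (2.046*exp(2*p) + 36.642*exp(p) + 18.7388)*exp(p)/(21.6225*exp(4*p) + 43.338*exp(3*p) + 13.7176*exp(2*p) - 8.0152*exp(p) + 0.7396)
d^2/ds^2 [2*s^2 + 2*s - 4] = 4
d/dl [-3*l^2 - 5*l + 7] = -6*l - 5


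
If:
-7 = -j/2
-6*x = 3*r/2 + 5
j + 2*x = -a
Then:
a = -2*x - 14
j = 14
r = -4*x - 10/3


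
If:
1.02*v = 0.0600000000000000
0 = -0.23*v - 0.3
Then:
No Solution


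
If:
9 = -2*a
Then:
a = -9/2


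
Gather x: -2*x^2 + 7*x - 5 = -2*x^2 + 7*x - 5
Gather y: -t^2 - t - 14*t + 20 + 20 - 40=-t^2 - 15*t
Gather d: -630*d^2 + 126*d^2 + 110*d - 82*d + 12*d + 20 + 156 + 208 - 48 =-504*d^2 + 40*d + 336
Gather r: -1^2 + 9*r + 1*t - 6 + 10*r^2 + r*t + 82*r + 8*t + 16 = 10*r^2 + r*(t + 91) + 9*t + 9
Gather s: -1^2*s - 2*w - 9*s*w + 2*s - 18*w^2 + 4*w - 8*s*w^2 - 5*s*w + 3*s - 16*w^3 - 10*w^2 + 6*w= s*(-8*w^2 - 14*w + 4) - 16*w^3 - 28*w^2 + 8*w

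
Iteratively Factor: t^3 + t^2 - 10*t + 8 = (t - 2)*(t^2 + 3*t - 4) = (t - 2)*(t - 1)*(t + 4)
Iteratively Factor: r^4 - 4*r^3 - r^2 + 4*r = (r - 4)*(r^3 - r) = (r - 4)*(r + 1)*(r^2 - r) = (r - 4)*(r - 1)*(r + 1)*(r)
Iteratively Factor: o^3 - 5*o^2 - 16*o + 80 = (o - 4)*(o^2 - o - 20) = (o - 4)*(o + 4)*(o - 5)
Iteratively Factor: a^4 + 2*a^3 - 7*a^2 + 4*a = (a - 1)*(a^3 + 3*a^2 - 4*a) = a*(a - 1)*(a^2 + 3*a - 4) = a*(a - 1)^2*(a + 4)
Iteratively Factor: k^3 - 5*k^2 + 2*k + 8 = (k + 1)*(k^2 - 6*k + 8) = (k - 4)*(k + 1)*(k - 2)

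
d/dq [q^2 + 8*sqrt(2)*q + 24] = 2*q + 8*sqrt(2)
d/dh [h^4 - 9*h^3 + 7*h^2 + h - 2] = 4*h^3 - 27*h^2 + 14*h + 1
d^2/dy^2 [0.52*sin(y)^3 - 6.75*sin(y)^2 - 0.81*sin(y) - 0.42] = 0.42*sin(y) + 1.17*sin(3*y) - 13.5*cos(2*y)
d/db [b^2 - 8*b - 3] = 2*b - 8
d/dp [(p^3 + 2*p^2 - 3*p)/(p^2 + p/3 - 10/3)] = 3*(3*p^4 + 2*p^3 - 19*p^2 - 40*p + 30)/(9*p^4 + 6*p^3 - 59*p^2 - 20*p + 100)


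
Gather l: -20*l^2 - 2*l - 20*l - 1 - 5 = -20*l^2 - 22*l - 6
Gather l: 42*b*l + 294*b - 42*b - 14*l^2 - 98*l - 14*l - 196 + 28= 252*b - 14*l^2 + l*(42*b - 112) - 168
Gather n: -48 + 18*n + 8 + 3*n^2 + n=3*n^2 + 19*n - 40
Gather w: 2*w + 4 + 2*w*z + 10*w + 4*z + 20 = w*(2*z + 12) + 4*z + 24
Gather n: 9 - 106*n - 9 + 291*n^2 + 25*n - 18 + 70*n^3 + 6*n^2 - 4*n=70*n^3 + 297*n^2 - 85*n - 18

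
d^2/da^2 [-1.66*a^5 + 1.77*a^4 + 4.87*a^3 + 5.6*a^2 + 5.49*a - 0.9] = -33.2*a^3 + 21.24*a^2 + 29.22*a + 11.2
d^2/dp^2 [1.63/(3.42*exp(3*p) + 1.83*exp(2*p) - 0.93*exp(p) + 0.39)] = ((-50.1714*exp(2*p) - 11.9316*exp(p) + 1.5159)*(3.42*exp(3*p) + 1.83*exp(2*p) - 0.93*exp(p) + 0.39) + 1.63*(10.26*exp(2*p) + 3.66*exp(p) - 0.93)*(20.52*exp(2*p) + 7.32*exp(p) - 1.86)*exp(p))*exp(p)/(3.42*exp(3*p) + 1.83*exp(2*p) - 0.93*exp(p) + 0.39)^3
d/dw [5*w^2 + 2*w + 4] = 10*w + 2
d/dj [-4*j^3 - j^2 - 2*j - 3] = -12*j^2 - 2*j - 2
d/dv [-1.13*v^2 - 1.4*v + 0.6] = -2.26*v - 1.4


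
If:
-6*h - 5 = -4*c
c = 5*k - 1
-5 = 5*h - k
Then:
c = -19/94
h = -91/94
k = 15/94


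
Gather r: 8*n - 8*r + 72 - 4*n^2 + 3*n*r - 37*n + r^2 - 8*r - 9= -4*n^2 - 29*n + r^2 + r*(3*n - 16) + 63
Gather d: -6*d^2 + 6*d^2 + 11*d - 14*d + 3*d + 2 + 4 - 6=0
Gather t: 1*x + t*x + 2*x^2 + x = t*x + 2*x^2 + 2*x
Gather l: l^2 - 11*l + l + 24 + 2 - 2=l^2 - 10*l + 24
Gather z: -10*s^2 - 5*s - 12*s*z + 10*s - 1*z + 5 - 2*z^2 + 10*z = -10*s^2 + 5*s - 2*z^2 + z*(9 - 12*s) + 5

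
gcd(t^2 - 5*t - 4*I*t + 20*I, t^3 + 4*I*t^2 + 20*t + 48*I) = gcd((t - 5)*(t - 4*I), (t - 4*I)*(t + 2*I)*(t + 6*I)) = t - 4*I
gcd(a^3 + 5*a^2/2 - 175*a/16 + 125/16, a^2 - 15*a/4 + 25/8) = a - 5/4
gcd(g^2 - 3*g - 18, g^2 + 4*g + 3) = g + 3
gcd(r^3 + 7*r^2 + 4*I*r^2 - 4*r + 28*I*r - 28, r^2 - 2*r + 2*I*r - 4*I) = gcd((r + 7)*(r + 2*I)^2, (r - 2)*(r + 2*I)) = r + 2*I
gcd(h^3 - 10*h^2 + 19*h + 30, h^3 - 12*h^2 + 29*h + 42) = h^2 - 5*h - 6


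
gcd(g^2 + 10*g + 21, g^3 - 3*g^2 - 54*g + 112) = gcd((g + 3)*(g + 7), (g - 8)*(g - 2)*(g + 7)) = g + 7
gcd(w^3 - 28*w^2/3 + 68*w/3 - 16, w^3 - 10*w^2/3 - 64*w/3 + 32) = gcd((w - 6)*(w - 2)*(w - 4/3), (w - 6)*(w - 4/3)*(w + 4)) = w^2 - 22*w/3 + 8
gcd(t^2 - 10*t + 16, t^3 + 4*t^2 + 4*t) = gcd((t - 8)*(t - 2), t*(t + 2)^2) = 1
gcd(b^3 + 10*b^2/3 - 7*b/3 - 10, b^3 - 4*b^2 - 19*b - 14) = b + 2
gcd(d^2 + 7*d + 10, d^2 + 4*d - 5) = d + 5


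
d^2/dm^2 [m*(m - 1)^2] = 6*m - 4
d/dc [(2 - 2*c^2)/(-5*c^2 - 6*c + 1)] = 4*(3*c^2 + 4*c + 3)/(25*c^4 + 60*c^3 + 26*c^2 - 12*c + 1)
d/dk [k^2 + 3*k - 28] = 2*k + 3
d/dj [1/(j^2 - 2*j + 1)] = 2*(1 - j)/(j^2 - 2*j + 1)^2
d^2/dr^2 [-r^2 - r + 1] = -2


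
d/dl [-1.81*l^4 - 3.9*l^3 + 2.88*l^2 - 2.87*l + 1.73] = -7.24*l^3 - 11.7*l^2 + 5.76*l - 2.87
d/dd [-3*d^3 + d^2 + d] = -9*d^2 + 2*d + 1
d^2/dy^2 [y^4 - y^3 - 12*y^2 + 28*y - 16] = 12*y^2 - 6*y - 24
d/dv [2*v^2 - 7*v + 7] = 4*v - 7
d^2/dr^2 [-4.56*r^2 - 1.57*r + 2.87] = -9.12000000000000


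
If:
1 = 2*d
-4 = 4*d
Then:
No Solution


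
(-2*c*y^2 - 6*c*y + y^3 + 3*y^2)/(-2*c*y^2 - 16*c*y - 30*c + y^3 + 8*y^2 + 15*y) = y/(y + 5)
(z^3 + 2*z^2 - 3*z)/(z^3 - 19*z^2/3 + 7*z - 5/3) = 3*z*(z + 3)/(3*z^2 - 16*z + 5)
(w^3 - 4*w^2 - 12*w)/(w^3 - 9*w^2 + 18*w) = (w + 2)/(w - 3)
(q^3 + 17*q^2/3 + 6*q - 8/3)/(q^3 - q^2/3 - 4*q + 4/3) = (q + 4)/(q - 2)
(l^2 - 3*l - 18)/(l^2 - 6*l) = (l + 3)/l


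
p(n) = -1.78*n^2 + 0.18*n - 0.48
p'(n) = 0.18 - 3.56*n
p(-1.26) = -3.53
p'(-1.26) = 4.67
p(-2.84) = -15.35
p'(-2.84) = 10.29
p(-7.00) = -88.96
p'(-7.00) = 25.10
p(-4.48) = -37.01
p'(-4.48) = 16.13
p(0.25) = -0.55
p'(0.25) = -0.71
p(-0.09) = -0.51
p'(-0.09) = 0.50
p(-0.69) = -1.45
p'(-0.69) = 2.64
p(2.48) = -10.98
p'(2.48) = -8.65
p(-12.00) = -258.96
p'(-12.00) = 42.90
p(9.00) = -143.04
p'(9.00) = -31.86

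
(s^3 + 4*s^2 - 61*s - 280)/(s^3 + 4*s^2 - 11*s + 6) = (s^3 + 4*s^2 - 61*s - 280)/(s^3 + 4*s^2 - 11*s + 6)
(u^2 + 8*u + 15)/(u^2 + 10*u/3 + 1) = 3*(u + 5)/(3*u + 1)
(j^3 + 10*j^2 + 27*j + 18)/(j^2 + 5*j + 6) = (j^2 + 7*j + 6)/(j + 2)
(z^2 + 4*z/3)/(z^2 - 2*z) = (z + 4/3)/(z - 2)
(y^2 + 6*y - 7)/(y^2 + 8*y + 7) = (y - 1)/(y + 1)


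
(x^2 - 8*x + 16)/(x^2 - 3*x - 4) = (x - 4)/(x + 1)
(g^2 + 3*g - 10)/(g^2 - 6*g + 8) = (g + 5)/(g - 4)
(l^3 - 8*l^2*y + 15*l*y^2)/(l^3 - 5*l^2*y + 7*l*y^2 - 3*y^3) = l*(l - 5*y)/(l^2 - 2*l*y + y^2)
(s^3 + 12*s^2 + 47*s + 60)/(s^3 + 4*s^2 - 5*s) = (s^2 + 7*s + 12)/(s*(s - 1))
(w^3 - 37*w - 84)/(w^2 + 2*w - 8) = (w^2 - 4*w - 21)/(w - 2)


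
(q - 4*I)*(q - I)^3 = q^4 - 7*I*q^3 - 15*q^2 + 13*I*q + 4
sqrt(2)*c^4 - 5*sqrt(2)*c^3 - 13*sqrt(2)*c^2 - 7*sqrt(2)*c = c*(c - 7)*(c + 1)*(sqrt(2)*c + sqrt(2))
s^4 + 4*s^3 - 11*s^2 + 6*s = s*(s - 1)^2*(s + 6)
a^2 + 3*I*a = a*(a + 3*I)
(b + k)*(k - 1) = b*k - b + k^2 - k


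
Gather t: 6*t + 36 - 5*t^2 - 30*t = -5*t^2 - 24*t + 36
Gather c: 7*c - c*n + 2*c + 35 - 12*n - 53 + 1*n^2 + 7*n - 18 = c*(9 - n) + n^2 - 5*n - 36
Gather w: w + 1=w + 1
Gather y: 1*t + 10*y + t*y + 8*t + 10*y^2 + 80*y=9*t + 10*y^2 + y*(t + 90)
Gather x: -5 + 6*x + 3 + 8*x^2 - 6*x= 8*x^2 - 2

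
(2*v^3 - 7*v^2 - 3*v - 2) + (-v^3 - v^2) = v^3 - 8*v^2 - 3*v - 2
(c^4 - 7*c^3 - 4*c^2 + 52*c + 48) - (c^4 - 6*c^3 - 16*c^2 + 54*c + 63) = -c^3 + 12*c^2 - 2*c - 15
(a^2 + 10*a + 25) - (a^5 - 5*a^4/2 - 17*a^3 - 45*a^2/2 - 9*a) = -a^5 + 5*a^4/2 + 17*a^3 + 47*a^2/2 + 19*a + 25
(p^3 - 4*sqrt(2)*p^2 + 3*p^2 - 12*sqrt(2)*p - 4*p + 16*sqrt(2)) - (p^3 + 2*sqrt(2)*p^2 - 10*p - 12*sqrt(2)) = -6*sqrt(2)*p^2 + 3*p^2 - 12*sqrt(2)*p + 6*p + 28*sqrt(2)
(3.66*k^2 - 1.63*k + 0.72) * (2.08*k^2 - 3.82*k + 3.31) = 7.6128*k^4 - 17.3716*k^3 + 19.8388*k^2 - 8.1457*k + 2.3832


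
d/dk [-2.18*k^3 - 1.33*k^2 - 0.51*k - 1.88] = -6.54*k^2 - 2.66*k - 0.51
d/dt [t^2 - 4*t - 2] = 2*t - 4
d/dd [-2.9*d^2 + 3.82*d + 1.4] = 3.82 - 5.8*d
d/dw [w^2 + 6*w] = 2*w + 6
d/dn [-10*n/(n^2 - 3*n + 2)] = 10*(n^2 - 2)/(n^4 - 6*n^3 + 13*n^2 - 12*n + 4)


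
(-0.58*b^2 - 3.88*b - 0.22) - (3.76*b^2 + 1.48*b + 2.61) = -4.34*b^2 - 5.36*b - 2.83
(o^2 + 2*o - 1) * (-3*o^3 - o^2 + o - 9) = -3*o^5 - 7*o^4 + 2*o^3 - 6*o^2 - 19*o + 9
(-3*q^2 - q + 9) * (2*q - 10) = -6*q^3 + 28*q^2 + 28*q - 90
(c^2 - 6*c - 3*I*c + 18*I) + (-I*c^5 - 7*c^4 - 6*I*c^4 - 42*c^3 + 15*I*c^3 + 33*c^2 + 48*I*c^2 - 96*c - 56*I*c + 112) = -I*c^5 - 7*c^4 - 6*I*c^4 - 42*c^3 + 15*I*c^3 + 34*c^2 + 48*I*c^2 - 102*c - 59*I*c + 112 + 18*I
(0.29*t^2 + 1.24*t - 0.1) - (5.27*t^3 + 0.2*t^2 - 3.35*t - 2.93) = -5.27*t^3 + 0.09*t^2 + 4.59*t + 2.83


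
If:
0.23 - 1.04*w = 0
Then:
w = 0.22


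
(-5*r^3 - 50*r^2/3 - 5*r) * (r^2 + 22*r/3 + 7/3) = -5*r^5 - 160*r^4/3 - 1250*r^3/9 - 680*r^2/9 - 35*r/3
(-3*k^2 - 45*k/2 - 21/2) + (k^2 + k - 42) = -2*k^2 - 43*k/2 - 105/2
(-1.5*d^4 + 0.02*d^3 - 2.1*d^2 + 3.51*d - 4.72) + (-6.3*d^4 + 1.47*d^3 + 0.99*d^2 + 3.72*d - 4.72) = -7.8*d^4 + 1.49*d^3 - 1.11*d^2 + 7.23*d - 9.44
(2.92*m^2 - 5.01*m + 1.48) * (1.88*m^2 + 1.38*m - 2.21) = 5.4896*m^4 - 5.3892*m^3 - 10.5846*m^2 + 13.1145*m - 3.2708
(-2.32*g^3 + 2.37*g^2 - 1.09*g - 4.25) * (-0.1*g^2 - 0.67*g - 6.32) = 0.232*g^5 + 1.3174*g^4 + 13.1835*g^3 - 13.8231*g^2 + 9.7363*g + 26.86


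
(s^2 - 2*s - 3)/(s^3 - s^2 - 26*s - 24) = (s - 3)/(s^2 - 2*s - 24)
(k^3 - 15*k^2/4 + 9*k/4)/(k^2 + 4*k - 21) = k*(4*k - 3)/(4*(k + 7))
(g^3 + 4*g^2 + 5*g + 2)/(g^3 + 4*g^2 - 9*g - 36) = (g^3 + 4*g^2 + 5*g + 2)/(g^3 + 4*g^2 - 9*g - 36)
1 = 1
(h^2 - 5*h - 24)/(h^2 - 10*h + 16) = (h + 3)/(h - 2)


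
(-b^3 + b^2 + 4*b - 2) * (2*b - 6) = -2*b^4 + 8*b^3 + 2*b^2 - 28*b + 12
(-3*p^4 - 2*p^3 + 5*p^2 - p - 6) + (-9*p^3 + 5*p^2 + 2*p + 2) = -3*p^4 - 11*p^3 + 10*p^2 + p - 4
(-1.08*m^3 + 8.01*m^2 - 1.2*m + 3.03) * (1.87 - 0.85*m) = 0.918*m^4 - 8.8281*m^3 + 15.9987*m^2 - 4.8195*m + 5.6661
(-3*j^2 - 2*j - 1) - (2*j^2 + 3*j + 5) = -5*j^2 - 5*j - 6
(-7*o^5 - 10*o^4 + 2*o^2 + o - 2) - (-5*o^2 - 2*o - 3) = -7*o^5 - 10*o^4 + 7*o^2 + 3*o + 1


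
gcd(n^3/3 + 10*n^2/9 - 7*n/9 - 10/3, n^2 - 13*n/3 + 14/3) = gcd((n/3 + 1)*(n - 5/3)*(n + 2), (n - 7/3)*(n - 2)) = 1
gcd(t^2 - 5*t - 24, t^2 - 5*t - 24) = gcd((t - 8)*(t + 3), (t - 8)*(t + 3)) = t^2 - 5*t - 24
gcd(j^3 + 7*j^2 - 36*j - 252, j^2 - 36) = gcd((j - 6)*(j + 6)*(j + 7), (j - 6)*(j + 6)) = j^2 - 36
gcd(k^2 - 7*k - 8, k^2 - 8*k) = k - 8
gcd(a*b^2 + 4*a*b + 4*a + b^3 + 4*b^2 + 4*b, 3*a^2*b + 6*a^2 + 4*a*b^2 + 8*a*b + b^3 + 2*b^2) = a*b + 2*a + b^2 + 2*b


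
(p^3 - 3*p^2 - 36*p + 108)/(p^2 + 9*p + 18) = (p^2 - 9*p + 18)/(p + 3)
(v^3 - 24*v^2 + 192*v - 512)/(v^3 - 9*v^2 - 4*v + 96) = (v^2 - 16*v + 64)/(v^2 - v - 12)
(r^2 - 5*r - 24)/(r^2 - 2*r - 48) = (r + 3)/(r + 6)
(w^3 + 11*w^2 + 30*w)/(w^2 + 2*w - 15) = w*(w + 6)/(w - 3)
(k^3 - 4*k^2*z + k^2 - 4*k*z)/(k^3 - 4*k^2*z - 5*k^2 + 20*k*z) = (k + 1)/(k - 5)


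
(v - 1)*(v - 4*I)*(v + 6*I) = v^3 - v^2 + 2*I*v^2 + 24*v - 2*I*v - 24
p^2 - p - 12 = (p - 4)*(p + 3)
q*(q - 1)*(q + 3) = q^3 + 2*q^2 - 3*q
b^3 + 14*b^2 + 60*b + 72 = (b + 2)*(b + 6)^2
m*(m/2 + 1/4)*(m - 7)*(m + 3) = m^4/2 - 7*m^3/4 - 23*m^2/2 - 21*m/4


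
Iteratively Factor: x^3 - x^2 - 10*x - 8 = (x + 1)*(x^2 - 2*x - 8) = (x + 1)*(x + 2)*(x - 4)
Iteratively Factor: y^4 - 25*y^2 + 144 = (y + 4)*(y^3 - 4*y^2 - 9*y + 36) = (y - 4)*(y + 4)*(y^2 - 9) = (y - 4)*(y - 3)*(y + 4)*(y + 3)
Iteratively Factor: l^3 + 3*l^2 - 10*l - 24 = (l + 2)*(l^2 + l - 12) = (l - 3)*(l + 2)*(l + 4)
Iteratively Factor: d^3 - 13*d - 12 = (d + 3)*(d^2 - 3*d - 4) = (d - 4)*(d + 3)*(d + 1)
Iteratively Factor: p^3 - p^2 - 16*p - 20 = (p + 2)*(p^2 - 3*p - 10) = (p + 2)^2*(p - 5)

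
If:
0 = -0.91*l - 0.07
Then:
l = -0.08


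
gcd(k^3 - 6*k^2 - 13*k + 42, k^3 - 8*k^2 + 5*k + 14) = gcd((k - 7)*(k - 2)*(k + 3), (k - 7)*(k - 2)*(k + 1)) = k^2 - 9*k + 14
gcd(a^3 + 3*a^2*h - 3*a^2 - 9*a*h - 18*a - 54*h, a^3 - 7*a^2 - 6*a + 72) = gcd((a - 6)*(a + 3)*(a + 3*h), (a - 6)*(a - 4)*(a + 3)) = a^2 - 3*a - 18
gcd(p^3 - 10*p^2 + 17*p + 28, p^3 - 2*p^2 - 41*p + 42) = p - 7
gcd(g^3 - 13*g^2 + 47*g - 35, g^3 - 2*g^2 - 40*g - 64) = 1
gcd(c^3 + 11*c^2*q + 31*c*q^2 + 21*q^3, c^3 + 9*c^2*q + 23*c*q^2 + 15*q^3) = c^2 + 4*c*q + 3*q^2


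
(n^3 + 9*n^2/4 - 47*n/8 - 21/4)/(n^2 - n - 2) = (8*n^2 + 34*n + 21)/(8*(n + 1))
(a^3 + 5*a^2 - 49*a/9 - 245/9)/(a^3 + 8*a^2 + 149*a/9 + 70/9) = (3*a - 7)/(3*a + 2)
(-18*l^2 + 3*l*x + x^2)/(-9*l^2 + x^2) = (6*l + x)/(3*l + x)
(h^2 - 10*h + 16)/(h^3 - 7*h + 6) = (h - 8)/(h^2 + 2*h - 3)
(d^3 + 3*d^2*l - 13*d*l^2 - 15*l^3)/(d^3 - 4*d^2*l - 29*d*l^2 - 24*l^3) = (d^2 + 2*d*l - 15*l^2)/(d^2 - 5*d*l - 24*l^2)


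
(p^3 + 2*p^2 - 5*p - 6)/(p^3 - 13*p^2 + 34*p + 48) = (p^2 + p - 6)/(p^2 - 14*p + 48)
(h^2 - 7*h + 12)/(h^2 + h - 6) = (h^2 - 7*h + 12)/(h^2 + h - 6)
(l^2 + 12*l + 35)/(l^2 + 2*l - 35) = (l + 5)/(l - 5)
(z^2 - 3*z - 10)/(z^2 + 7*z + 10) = (z - 5)/(z + 5)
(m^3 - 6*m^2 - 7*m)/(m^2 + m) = m - 7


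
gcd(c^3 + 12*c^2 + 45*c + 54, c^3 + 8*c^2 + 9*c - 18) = c^2 + 9*c + 18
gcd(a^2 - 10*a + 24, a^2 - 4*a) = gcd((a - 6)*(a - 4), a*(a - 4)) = a - 4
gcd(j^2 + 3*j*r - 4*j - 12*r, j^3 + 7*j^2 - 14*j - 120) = j - 4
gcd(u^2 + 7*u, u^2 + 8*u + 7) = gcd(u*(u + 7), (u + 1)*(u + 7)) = u + 7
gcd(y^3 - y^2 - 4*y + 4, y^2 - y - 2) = y - 2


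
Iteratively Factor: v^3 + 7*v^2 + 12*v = (v)*(v^2 + 7*v + 12) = v*(v + 3)*(v + 4)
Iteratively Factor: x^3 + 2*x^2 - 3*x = (x - 1)*(x^2 + 3*x) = x*(x - 1)*(x + 3)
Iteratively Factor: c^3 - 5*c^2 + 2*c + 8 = (c - 2)*(c^2 - 3*c - 4) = (c - 2)*(c + 1)*(c - 4)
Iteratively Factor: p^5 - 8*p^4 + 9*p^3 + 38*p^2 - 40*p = (p - 1)*(p^4 - 7*p^3 + 2*p^2 + 40*p) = p*(p - 1)*(p^3 - 7*p^2 + 2*p + 40) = p*(p - 5)*(p - 1)*(p^2 - 2*p - 8) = p*(p - 5)*(p - 4)*(p - 1)*(p + 2)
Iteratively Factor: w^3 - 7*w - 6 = (w + 1)*(w^2 - w - 6) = (w - 3)*(w + 1)*(w + 2)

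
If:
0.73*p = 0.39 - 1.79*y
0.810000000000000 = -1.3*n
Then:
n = -0.62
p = 0.534246575342466 - 2.45205479452055*y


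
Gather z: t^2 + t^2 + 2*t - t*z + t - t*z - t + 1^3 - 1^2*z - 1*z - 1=2*t^2 + 2*t + z*(-2*t - 2)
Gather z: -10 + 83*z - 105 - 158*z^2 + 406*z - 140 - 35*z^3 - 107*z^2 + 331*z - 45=-35*z^3 - 265*z^2 + 820*z - 300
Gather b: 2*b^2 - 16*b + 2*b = 2*b^2 - 14*b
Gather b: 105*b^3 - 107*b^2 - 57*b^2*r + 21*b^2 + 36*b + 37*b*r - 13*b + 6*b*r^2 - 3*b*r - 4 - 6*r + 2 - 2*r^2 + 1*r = 105*b^3 + b^2*(-57*r - 86) + b*(6*r^2 + 34*r + 23) - 2*r^2 - 5*r - 2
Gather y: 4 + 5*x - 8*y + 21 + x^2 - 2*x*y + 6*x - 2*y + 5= x^2 + 11*x + y*(-2*x - 10) + 30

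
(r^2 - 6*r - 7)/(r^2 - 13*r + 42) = (r + 1)/(r - 6)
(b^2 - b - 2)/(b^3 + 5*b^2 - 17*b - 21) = (b - 2)/(b^2 + 4*b - 21)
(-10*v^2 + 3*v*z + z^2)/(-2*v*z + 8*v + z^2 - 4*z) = (5*v + z)/(z - 4)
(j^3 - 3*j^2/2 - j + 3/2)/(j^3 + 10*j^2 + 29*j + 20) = (2*j^2 - 5*j + 3)/(2*(j^2 + 9*j + 20))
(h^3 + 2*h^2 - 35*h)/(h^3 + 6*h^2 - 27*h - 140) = h/(h + 4)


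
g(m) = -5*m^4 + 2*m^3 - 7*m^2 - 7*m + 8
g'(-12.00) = 35585.00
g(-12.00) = -108052.00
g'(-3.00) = 629.00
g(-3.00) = -493.00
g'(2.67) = -382.29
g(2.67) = -276.63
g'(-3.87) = 1296.25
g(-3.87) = -1307.21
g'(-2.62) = 430.56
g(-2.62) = -293.28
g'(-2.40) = 337.64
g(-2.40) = -209.06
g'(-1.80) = 154.28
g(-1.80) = -66.23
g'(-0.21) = -3.61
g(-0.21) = 9.13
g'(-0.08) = -5.83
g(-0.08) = 8.51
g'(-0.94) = 28.07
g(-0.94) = 2.83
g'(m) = -20*m^3 + 6*m^2 - 14*m - 7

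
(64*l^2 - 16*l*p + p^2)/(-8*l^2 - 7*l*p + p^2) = (-8*l + p)/(l + p)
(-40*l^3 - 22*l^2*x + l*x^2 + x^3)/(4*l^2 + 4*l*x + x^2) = (-20*l^2 - l*x + x^2)/(2*l + x)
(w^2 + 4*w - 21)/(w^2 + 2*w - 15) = (w + 7)/(w + 5)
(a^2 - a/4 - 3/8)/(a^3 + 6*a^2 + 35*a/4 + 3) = (4*a - 3)/(2*(2*a^2 + 11*a + 12))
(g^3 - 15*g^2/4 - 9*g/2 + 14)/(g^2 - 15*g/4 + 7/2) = (g^2 - 2*g - 8)/(g - 2)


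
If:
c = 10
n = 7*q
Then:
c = 10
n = 7*q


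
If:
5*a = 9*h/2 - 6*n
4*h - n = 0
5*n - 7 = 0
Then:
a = -273/200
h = 7/20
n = 7/5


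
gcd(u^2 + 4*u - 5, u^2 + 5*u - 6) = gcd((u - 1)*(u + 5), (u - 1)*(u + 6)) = u - 1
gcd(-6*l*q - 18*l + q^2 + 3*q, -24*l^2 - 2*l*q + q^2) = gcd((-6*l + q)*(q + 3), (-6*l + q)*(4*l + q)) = -6*l + q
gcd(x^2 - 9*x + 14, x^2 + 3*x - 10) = x - 2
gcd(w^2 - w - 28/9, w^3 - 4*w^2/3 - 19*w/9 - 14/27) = w - 7/3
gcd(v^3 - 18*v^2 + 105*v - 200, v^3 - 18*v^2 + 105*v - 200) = v^3 - 18*v^2 + 105*v - 200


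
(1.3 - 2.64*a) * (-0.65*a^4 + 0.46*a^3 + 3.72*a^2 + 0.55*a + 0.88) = 1.716*a^5 - 2.0594*a^4 - 9.2228*a^3 + 3.384*a^2 - 1.6082*a + 1.144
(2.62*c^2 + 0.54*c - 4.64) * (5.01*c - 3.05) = 13.1262*c^3 - 5.2856*c^2 - 24.8934*c + 14.152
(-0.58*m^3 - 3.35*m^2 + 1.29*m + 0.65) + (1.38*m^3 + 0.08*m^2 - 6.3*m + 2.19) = 0.8*m^3 - 3.27*m^2 - 5.01*m + 2.84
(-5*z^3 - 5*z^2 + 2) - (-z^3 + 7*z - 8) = -4*z^3 - 5*z^2 - 7*z + 10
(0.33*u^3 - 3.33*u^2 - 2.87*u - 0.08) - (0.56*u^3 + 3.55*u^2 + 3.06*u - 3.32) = -0.23*u^3 - 6.88*u^2 - 5.93*u + 3.24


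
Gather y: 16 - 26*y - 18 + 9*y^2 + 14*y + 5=9*y^2 - 12*y + 3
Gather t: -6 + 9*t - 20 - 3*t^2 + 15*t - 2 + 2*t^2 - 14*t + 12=-t^2 + 10*t - 16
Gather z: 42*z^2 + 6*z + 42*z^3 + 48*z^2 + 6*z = 42*z^3 + 90*z^2 + 12*z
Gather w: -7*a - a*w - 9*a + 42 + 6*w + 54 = -16*a + w*(6 - a) + 96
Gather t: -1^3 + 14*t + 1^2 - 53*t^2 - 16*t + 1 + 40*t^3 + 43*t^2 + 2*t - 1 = 40*t^3 - 10*t^2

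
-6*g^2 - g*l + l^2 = (-3*g + l)*(2*g + l)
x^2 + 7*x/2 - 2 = (x - 1/2)*(x + 4)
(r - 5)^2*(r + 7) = r^3 - 3*r^2 - 45*r + 175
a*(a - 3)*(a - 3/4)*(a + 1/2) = a^4 - 13*a^3/4 + 3*a^2/8 + 9*a/8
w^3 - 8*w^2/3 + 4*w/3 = w*(w - 2)*(w - 2/3)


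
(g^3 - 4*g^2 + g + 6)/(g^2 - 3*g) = g - 1 - 2/g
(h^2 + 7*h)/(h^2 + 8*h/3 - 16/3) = 3*h*(h + 7)/(3*h^2 + 8*h - 16)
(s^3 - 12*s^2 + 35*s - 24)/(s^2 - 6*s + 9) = (s^2 - 9*s + 8)/(s - 3)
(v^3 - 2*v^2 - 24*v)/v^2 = v - 2 - 24/v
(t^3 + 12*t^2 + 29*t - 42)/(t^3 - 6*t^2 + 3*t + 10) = (t^3 + 12*t^2 + 29*t - 42)/(t^3 - 6*t^2 + 3*t + 10)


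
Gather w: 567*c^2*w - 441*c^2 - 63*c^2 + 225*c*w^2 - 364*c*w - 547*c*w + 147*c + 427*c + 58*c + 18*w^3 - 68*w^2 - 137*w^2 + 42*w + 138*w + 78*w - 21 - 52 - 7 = -504*c^2 + 632*c + 18*w^3 + w^2*(225*c - 205) + w*(567*c^2 - 911*c + 258) - 80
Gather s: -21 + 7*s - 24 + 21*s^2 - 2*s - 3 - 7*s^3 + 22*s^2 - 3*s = -7*s^3 + 43*s^2 + 2*s - 48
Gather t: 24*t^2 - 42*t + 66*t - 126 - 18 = 24*t^2 + 24*t - 144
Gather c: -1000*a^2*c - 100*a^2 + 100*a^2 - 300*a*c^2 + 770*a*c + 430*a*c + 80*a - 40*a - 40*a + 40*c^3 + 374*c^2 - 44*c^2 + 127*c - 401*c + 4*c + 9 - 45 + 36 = 40*c^3 + c^2*(330 - 300*a) + c*(-1000*a^2 + 1200*a - 270)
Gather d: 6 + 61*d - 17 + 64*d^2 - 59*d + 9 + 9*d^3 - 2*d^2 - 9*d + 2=9*d^3 + 62*d^2 - 7*d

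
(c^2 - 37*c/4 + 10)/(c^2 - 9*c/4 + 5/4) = (c - 8)/(c - 1)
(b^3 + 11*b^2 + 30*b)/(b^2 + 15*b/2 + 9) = 2*b*(b + 5)/(2*b + 3)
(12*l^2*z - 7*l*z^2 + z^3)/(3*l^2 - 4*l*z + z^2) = z*(-4*l + z)/(-l + z)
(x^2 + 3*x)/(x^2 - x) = (x + 3)/(x - 1)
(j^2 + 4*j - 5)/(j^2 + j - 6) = (j^2 + 4*j - 5)/(j^2 + j - 6)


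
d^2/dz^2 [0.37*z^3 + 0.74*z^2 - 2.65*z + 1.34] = 2.22*z + 1.48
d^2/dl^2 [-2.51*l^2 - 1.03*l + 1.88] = -5.02000000000000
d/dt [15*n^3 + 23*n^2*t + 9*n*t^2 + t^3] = 23*n^2 + 18*n*t + 3*t^2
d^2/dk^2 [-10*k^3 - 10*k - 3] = -60*k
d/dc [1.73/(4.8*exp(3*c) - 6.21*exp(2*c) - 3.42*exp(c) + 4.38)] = (-24.912*exp(2*c) + 21.4866*exp(c) + 5.9166)*exp(c)/(4.8*exp(3*c) - 6.21*exp(2*c) - 3.42*exp(c) + 4.38)^2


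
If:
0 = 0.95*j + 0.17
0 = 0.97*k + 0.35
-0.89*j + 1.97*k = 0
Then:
No Solution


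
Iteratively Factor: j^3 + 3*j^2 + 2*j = (j)*(j^2 + 3*j + 2) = j*(j + 1)*(j + 2)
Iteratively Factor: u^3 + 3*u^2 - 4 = (u - 1)*(u^2 + 4*u + 4) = (u - 1)*(u + 2)*(u + 2)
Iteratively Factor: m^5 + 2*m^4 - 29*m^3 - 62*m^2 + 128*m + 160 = (m + 1)*(m^4 + m^3 - 30*m^2 - 32*m + 160) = (m + 1)*(m + 4)*(m^3 - 3*m^2 - 18*m + 40) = (m + 1)*(m + 4)^2*(m^2 - 7*m + 10) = (m - 5)*(m + 1)*(m + 4)^2*(m - 2)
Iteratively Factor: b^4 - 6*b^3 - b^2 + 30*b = (b + 2)*(b^3 - 8*b^2 + 15*b) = b*(b + 2)*(b^2 - 8*b + 15) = b*(b - 5)*(b + 2)*(b - 3)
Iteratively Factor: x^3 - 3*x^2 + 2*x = (x - 1)*(x^2 - 2*x) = (x - 2)*(x - 1)*(x)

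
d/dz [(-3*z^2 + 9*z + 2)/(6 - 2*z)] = (3*z^2 - 18*z + 29)/(2*(z^2 - 6*z + 9))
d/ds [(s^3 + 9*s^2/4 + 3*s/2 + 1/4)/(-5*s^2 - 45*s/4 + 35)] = (-16*s^4 - 72*s^3 + 279*s^2 + 512*s + 177)/(5*(16*s^4 + 72*s^3 - 143*s^2 - 504*s + 784))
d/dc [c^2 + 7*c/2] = 2*c + 7/2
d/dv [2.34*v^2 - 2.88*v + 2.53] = 4.68*v - 2.88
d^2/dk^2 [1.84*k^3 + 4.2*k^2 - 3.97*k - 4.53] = 11.04*k + 8.4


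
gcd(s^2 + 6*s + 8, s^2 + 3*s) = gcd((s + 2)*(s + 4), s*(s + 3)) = 1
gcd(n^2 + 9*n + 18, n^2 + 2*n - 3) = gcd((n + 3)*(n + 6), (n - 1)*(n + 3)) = n + 3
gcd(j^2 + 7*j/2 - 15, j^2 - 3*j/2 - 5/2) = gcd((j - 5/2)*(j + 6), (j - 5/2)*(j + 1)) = j - 5/2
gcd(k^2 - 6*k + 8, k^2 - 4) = k - 2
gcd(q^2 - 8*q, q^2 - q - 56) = q - 8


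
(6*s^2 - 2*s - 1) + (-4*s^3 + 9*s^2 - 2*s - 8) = -4*s^3 + 15*s^2 - 4*s - 9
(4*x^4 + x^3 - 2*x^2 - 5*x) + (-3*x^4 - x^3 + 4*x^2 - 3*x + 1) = x^4 + 2*x^2 - 8*x + 1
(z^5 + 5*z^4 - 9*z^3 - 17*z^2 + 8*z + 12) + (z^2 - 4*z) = z^5 + 5*z^4 - 9*z^3 - 16*z^2 + 4*z + 12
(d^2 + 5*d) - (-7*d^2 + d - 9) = 8*d^2 + 4*d + 9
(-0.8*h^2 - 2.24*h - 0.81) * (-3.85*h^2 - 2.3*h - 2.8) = 3.08*h^4 + 10.464*h^3 + 10.5105*h^2 + 8.135*h + 2.268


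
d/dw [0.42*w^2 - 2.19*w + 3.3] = 0.84*w - 2.19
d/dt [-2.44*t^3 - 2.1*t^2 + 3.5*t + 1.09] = -7.32*t^2 - 4.2*t + 3.5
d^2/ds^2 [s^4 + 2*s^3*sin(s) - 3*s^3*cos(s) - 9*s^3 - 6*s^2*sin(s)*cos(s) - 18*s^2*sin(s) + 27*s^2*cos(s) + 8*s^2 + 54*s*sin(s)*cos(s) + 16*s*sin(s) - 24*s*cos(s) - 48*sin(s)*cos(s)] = -2*s^3*sin(s) + 3*s^3*cos(s) + 36*s^2*sin(s) + 12*s^2*sin(2*s) - 15*s^2*cos(s) + 12*s^2 - 112*s*sin(s) - 108*s*sin(2*s) - 66*s*cos(s) - 24*s*cos(2*s) - 54*s + 12*sin(s) + 90*sin(2*s) + 86*cos(s) + 108*cos(2*s) + 16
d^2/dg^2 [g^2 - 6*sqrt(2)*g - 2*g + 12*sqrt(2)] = 2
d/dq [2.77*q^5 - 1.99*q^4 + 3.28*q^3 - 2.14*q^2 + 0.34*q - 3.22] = 13.85*q^4 - 7.96*q^3 + 9.84*q^2 - 4.28*q + 0.34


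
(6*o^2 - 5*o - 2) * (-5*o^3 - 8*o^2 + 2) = -30*o^5 - 23*o^4 + 50*o^3 + 28*o^2 - 10*o - 4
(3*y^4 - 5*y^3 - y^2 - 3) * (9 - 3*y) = -9*y^5 + 42*y^4 - 42*y^3 - 9*y^2 + 9*y - 27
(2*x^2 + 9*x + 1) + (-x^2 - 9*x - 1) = x^2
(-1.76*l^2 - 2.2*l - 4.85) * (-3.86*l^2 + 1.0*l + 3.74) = 6.7936*l^4 + 6.732*l^3 + 9.9386*l^2 - 13.078*l - 18.139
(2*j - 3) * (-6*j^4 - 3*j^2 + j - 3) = -12*j^5 + 18*j^4 - 6*j^3 + 11*j^2 - 9*j + 9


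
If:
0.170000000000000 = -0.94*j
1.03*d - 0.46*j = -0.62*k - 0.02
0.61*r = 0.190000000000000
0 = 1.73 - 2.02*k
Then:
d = -0.62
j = -0.18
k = 0.86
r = 0.31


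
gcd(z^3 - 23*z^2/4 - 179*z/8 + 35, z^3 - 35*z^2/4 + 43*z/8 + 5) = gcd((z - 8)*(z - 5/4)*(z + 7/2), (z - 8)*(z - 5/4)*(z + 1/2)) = z^2 - 37*z/4 + 10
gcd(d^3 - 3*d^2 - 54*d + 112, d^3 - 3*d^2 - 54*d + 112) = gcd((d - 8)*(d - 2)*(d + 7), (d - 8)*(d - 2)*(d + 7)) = d^3 - 3*d^2 - 54*d + 112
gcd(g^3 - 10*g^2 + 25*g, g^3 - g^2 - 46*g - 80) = 1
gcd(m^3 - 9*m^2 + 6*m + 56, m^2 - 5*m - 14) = m^2 - 5*m - 14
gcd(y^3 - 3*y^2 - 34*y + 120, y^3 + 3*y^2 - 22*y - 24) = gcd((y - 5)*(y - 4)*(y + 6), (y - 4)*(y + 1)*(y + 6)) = y^2 + 2*y - 24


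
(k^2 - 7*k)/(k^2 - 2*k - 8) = k*(7 - k)/(-k^2 + 2*k + 8)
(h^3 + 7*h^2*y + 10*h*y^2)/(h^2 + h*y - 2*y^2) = h*(-h - 5*y)/(-h + y)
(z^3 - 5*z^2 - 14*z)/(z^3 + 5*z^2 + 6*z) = (z - 7)/(z + 3)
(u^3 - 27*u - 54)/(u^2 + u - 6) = (u^2 - 3*u - 18)/(u - 2)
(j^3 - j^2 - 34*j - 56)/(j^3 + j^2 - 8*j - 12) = (j^2 - 3*j - 28)/(j^2 - j - 6)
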